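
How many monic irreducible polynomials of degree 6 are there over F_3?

By the necklace-counting formula, N_3(6) = (1/6) Σ_{d|6} μ(6/d)·3^d.
Divisors of 6: 1, 2, 3, 6; μ(6/d) for each: 1, -1, -1, 1.
Σ = 3^1 − 3^2 − 3^3 + 3^6 = 696.
N = 696/6 = 116.

116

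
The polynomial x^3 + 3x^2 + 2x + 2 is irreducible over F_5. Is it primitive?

Write f(x) = x^3 + 3x^2 + 2x + 2.
|GF(5^3)^×| = 5^3 − 1 = 124. Prime factorization: 124 = 2^2·31.
f is primitive ⇔ x has order 124 in GF(5)[x]/(f), i.e. x^(124/q) ≠ 1 for each prime q | 124.
x^(62) mod f = 4.
x^(4) mod f = 2x^2 + 4x + 1.
None equal 1, so x has full order 124; f is primitive.

Yes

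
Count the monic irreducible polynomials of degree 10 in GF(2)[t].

99

The number of monic irreducibles of degree 10 over GF(2) is (1/10)·Σ_{d∣10} μ(10/d) 2^d.
Divisors of 10: 1, 2, 5, 10; μ(10/d) for each: 1, -1, -1, 1.
Σ = 2^1 − 2^2 − 2^5 + 2^10 = 990.
N = 990/10 = 99.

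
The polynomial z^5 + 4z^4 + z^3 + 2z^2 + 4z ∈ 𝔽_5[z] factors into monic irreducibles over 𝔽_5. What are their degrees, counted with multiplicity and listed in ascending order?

1, 1, 1, 2

Write h(z) = z^5 + 4z^4 + z^3 + 2z^2 + 4z.
Roots in 𝔽_5: h(0) = 0 → root; h(1) = 2; h(2) = 0 → root; h(3) = 4; h(4) = 0 → root.
Linear factors from roots: (z), (z + 3), (z + 1).
Complete factorization: h(z) = (z)·(z + 1)·(z + 3)·(z^2 + 3).
Factor degrees with multiplicity: 1 + 1 + 1 + 2 = 5.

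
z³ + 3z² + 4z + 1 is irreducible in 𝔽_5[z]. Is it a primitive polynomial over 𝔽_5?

Write f(z) = z³ + 3z² + 4z + 1.
|GF(5^3)^×| = 5^3 − 1 = 124. Prime factorization: 124 = 2^2·31.
f is primitive ⇔ z has order 124 in GF(5)[z]/(f), i.e. z^(124/q) ≠ 1 for each prime q | 124.
z^(62) mod f = 1
z^(4) mod f = z + 3.
Since z^(62) = 1, the order of z divides 62 < 124; not primitive.

No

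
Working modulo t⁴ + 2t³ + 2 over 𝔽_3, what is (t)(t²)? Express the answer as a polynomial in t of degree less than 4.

t^3

Multiply in 𝔽_3[t]: (t)·(t²) = t³.
Reduced: t³.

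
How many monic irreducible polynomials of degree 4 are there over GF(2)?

3

x^(2^4) − x is the product of all monic irreducibles of degree dividing 4; Möbius inversion gives N = (1/4) Σ μ(4/d)·2^d.
Divisors of 4: 1, 2, 4; μ(4/d) for each: 0, -1, 1.
Σ = − 2^2 + 2^4 = 12.
N = 12/4 = 3.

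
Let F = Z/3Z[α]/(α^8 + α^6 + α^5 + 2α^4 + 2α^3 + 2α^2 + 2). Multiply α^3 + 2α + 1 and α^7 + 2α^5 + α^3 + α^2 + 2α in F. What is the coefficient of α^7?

Multiply in Z/3Z[α]: (α^3 + 2α + 1)·(α^7 + 2α^5 + α^3 + α^2 + 2α) = α^10 + α^8 + α^7 + 2α^6 + α^4 + 2α^2 + 2α.
Reduce using α^8 ≡ 2α^6 + 2α^5 + α^4 + α^3 + α^2 + 1 (mod α^8 + α^6 + α^5 + 2α^4 + 2α^3 + 2α^2 + 2).
Reduced: α^5 + 2α^4 + 2α.

0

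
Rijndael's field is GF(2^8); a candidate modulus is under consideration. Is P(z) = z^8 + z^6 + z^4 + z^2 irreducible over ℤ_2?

No

Check for roots in ℤ_2: P(0) = 0 → root; P(1) = 0 → root.
P(0) = 0, so (z) divides P(z); P is reducible.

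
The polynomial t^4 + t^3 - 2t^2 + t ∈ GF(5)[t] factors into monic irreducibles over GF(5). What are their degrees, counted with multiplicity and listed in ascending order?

1, 3

Write g(t) = t^4 + t^3 - 2t^2 + t.
Roots in GF(5): g(0) = 0 → root; g(1) = 1; g(2) = 3; g(3) = 3; g(4) = 2.
Linear factors from roots: (t).
Complete factorization: g(t) = (t)·(t^3 + t^2 - 2t + 1).
Factor degrees with multiplicity: 1 + 3 = 4.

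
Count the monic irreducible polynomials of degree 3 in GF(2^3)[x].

168

The number of monic irreducibles of degree 3 over GF(8) is (1/3)·Σ_{d∣3} μ(3/d) 8^d.
Divisors of 3: 1, 3; μ(3/d) for each: -1, 1.
Σ = − 8^1 + 8^3 = 504.
N = 504/3 = 168.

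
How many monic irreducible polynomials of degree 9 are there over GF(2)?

56

Gauss's count: N_{2}(9) = (1/9) Σ_{d|9} μ(9/d)·2^d.
Divisors of 9: 1, 3, 9; μ(9/d) for each: 0, -1, 1.
Σ = − 2^3 + 2^9 = 504.
N = 504/9 = 56.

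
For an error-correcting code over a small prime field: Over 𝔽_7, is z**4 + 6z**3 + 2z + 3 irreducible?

Write g(z) = z**4 + 6z**3 + 2z + 3.
Check for roots in 𝔽_7: g(0) = 3; g(1) = 5; g(2) = 1; g(3) = 0 → root; g(4) = 0 → root; g(5) = 2; g(6) = 3.
g(3) = 0, so (z − 3) divides g(z); g is reducible.

No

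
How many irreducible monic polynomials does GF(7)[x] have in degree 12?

1153430600

The number of monic irreducibles of degree 12 over GF(7) is (1/12)·Σ_{d∣12} μ(12/d) 7^d.
Divisors of 12: 1, 2, 3, 4, 6, 12; μ(12/d) for each: 0, 1, 0, -1, -1, 1.
Σ = 7^2 − 7^4 − 7^6 + 7^12 = 13841167200.
N = 13841167200/12 = 1153430600.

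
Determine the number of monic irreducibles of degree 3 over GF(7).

112

Gauss's count: N_{7}(3) = (1/3) Σ_{d|3} μ(3/d)·7^d.
Divisors of 3: 1, 3; μ(3/d) for each: -1, 1.
Σ = − 7^1 + 7^3 = 336.
N = 336/3 = 112.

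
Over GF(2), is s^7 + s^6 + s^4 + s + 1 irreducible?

Write P(s) = s^7 + s^6 + s^4 + s + 1.
Check for roots in GF(2): P(0) = 1; P(1) = 1.
No roots, so no linear factors.
Monic irreducibles of degree 2 over GF(2): s^2 + s + 1.
None of them divide P (all give nonzero remainder).
Monic irreducibles of degree 3 over GF(2): s^3 + s + 1, s^3 + s^2 + 1.
None of them divide P (all give nonzero remainder).
No irreducible factor of degree ≤ 3 exists, so P is irreducible over GF(2).

Yes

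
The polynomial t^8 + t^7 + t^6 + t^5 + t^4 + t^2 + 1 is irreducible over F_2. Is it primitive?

Write f(t) = t^8 + t^7 + t^6 + t^5 + t^4 + t^2 + 1.
|GF(2^8)^×| = 2^8 − 1 = 255. Prime factorization: 255 = 3·5·17.
f is primitive ⇔ t has order 255 in GF(2)[t]/(f), i.e. t^(255/q) ≠ 1 for each prime q | 255.
t^(85) mod f = t^6 + t^4 + t^3 + t^2 + 1.
t^(51) mod f = t^6 + t^5 + t^4 + t^3 + t.
t^(15) mod f = t^4 + t^2.
None equal 1, so t has full order 255; f is primitive.

Yes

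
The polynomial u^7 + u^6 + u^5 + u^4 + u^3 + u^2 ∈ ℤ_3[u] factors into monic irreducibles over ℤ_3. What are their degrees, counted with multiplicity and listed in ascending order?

Write h(u) = u^7 + u^6 + u^5 + u^4 + u^3 + u^2.
Roots in ℤ_3: h(0) = 0 → root; h(1) = 0 → root; h(2) = 0 → root.
Linear factors from roots: (u), (u + 2), (u + 1).
Complete factorization: h(u) = (u)^2·(u + 2)^2·(u + 1)^3.
Factor degrees with multiplicity: 1 + 1 + 1 + 1 + 1 + 1 + 1 = 7.

1, 1, 1, 1, 1, 1, 1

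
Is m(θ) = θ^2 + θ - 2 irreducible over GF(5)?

Check for roots in GF(5): m(0) = 3; m(1) = 0 → root; m(2) = 4; m(3) = 0 → root; m(4) = 3.
m(1) = 0, so (θ − 1) divides m(θ); m is reducible.

No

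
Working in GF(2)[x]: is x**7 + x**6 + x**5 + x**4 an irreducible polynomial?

Write g(x) = x**7 + x**6 + x**5 + x**4.
Check for roots in GF(2): g(0) = 0 → root; g(1) = 0 → root.
g(0) = 0, so (x) divides g(x); g is reducible.

No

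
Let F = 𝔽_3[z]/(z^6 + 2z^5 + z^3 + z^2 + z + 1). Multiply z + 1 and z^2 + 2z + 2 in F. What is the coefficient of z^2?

Multiply in 𝔽_3[z]: (z + 1)·(z^2 + 2z + 2) = z^3 + z + 2.
Reduced: z^3 + z + 2.

0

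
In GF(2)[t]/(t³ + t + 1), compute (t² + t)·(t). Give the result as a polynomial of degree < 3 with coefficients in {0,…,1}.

t^2 + t + 1

Multiply in GF(2)[t]: (t² + t)·(t) = t³ + t².
Reduce using t³ ≡ t + 1 (mod t³ + t + 1).
Reduced: t² + t + 1.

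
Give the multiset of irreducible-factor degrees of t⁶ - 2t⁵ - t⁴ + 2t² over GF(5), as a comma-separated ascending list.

1, 1, 1, 1, 2

Write g(t) = t⁶ - 2t⁵ - t⁴ + 2t².
Roots in GF(5): g(0) = 0 → root; g(1) = 0 → root; g(2) = 2; g(3) = 0 → root; g(4) = 4.
Linear factors from roots: (t), (t - 1), (t + 2).
Complete factorization: g(t) = (t + 2)·(t - 1)·(t)^2·(t² + 2t - 1).
Factor degrees with multiplicity: 1 + 1 + 1 + 1 + 2 = 6.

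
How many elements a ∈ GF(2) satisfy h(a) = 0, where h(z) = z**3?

Evaluate at each of the 2 elements of GF(2):
h(0) = 0 → root; h(1) = 1.
Roots: {0}.

1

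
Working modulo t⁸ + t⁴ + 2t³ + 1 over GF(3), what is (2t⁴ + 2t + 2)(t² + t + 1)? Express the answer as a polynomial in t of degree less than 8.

2t^6 + 2t^5 + 2t^4 + 2t^3 + t^2 + t + 2

Multiply in GF(3)[t]: (2t⁴ + 2t + 2)·(t² + t + 1) = 2t⁶ + 2t⁵ + 2t⁴ + 2t³ + t² + t + 2.
Reduced: 2t⁶ + 2t⁵ + 2t⁴ + 2t³ + t² + t + 2.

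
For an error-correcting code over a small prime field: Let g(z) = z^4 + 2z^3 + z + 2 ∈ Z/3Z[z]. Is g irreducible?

Check for roots in Z/3Z: g(0) = 2; g(1) = 0 → root; g(2) = 0 → root.
g(1) = 0, so (z − 1) divides g(z); g is reducible.

No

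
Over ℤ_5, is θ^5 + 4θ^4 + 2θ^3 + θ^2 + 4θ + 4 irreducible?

Write P(θ) = θ^5 + 4θ^4 + 2θ^3 + θ^2 + 4θ + 4.
Check for roots in ℤ_5: P(0) = 4; P(1) = 1; P(2) = 3; P(3) = 1; P(4) = 2.
No roots, so no linear factors.
Degree-2 irreducible divisors: test the 10 monic irreducibles of degree 2 over GF(5).
None of them divide P (all give nonzero remainder).
No irreducible factor of degree ≤ 2 exists, so P is irreducible over GF(5).

Yes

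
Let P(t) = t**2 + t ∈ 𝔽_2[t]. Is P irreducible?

Check for roots in 𝔽_2: P(0) = 0 → root; P(1) = 0 → root.
P(0) = 0, so (t) divides P(t); P is reducible.

No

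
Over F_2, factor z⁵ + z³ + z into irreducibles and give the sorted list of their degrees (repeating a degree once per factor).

Write h(z) = z⁵ + z³ + z.
Roots in F_2: h(0) = 0 → root; h(1) = 1.
Linear factors from roots: (z).
Complete factorization: h(z) = (z)·(z² + z + 1)^2.
Factor degrees with multiplicity: 1 + 2 + 2 = 5.

1, 2, 2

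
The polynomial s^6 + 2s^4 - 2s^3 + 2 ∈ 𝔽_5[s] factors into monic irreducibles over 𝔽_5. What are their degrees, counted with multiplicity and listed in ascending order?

Write h(s) = s^6 + 2s^4 - 2s^3 + 2.
Roots in 𝔽_5: h(0) = 2; h(1) = 3; h(2) = 2; h(3) = 4; h(4) = 2.
Complete factorization: h(s) = (s^6 + 2s^4 - 2s^3 + 2).
Factor degrees with multiplicity: 6 = 6.

6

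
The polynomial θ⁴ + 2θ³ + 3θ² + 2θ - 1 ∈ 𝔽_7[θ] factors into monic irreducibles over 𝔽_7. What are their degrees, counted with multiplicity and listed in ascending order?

Write f(θ) = θ⁴ + 2θ³ + 3θ² + 2θ - 1.
Linear factors from roots: (θ - 1), (θ + 2).
Complete factorization: f(θ) = (θ + 2)·(θ - 1)·(θ² + θ - 3).
Factor degrees with multiplicity: 1 + 1 + 2 = 4.

1, 1, 2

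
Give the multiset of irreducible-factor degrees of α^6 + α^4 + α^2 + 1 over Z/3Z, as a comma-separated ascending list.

Write g(α) = α^6 + α^4 + α^2 + 1.
Roots in Z/3Z: g(0) = 1; g(1) = 1; g(2) = 1.
Complete factorization: g(α) = (α^2 + 1)·(α^2 + α - 1)·(α^2 - α - 1).
Factor degrees with multiplicity: 2 + 2 + 2 = 6.

2, 2, 2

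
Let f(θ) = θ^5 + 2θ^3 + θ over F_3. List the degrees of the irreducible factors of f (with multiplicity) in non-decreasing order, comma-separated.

Roots in F_3: f(0) = 0 → root; f(1) = 1; f(2) = 2.
Linear factors from roots: (θ).
Complete factorization: f(θ) = (θ)·(θ^2 + 1)^2.
Factor degrees with multiplicity: 1 + 2 + 2 = 5.

1, 2, 2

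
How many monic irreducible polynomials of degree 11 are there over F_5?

4438920

The number of monic irreducibles of degree 11 over GF(5) is (1/11)·Σ_{d∣11} μ(11/d) 5^d.
Divisors of 11: 1, 11; μ(11/d) for each: -1, 1.
Σ = − 5^1 + 5^11 = 48828120.
N = 48828120/11 = 4438920.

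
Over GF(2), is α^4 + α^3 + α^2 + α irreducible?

Write f(α) = α^4 + α^3 + α^2 + α.
Check for roots in GF(2): f(0) = 0 → root; f(1) = 0 → root.
f(0) = 0, so (α) divides f(α); f is reducible.

No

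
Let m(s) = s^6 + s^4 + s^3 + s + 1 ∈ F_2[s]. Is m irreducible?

Check for roots in F_2: m(0) = 1; m(1) = 1.
No roots, so no linear factors.
Monic irreducibles of degree 2 over GF(2): s^2 + s + 1.
None of them divide m (all give nonzero remainder).
Monic irreducibles of degree 3 over GF(2): s^3 + s + 1, s^3 + s^2 + 1.
None of them divide m (all give nonzero remainder).
No irreducible factor of degree ≤ 3 exists, so m is irreducible over GF(2).

Yes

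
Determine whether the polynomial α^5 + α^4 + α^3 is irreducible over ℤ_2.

No

Write g(α) = α^5 + α^4 + α^3.
Check for roots in ℤ_2: g(0) = 0 → root; g(1) = 1.
g(0) = 0, so (α) divides g(α); g is reducible.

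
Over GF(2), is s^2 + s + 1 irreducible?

Yes

Write g(s) = s^2 + s + 1.
Check for roots in GF(2): g(0) = 1; g(1) = 1.
No roots. A degree-2 polynomial over a field with no linear factor is irreducible.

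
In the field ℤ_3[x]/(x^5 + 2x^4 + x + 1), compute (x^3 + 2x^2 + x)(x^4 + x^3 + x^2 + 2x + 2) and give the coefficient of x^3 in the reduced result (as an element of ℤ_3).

0

Multiply in ℤ_3[x]: (x^3 + 2x^2 + x)·(x^4 + x^3 + x^2 + 2x + 2) = x^7 + x^5 + 2x^4 + x^3 + 2x.
Reduce using x^5 ≡ x^4 + 2x + 2 (mod x^5 + 2x^4 + x + 1).
Reduced: x^4 + x^2 + 2x + 1.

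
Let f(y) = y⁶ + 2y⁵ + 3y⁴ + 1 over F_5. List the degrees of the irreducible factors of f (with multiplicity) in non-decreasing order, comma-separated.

6

Roots in F_5: f(0) = 1; f(1) = 2; f(2) = 2; f(3) = 4; f(4) = 3.
Complete factorization: f(y) = (y⁶ + 2y⁵ + 3y⁴ + 1).
Factor degrees with multiplicity: 6 = 6.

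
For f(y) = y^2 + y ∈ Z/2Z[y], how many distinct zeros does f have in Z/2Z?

Evaluate at each of the 2 elements of Z/2Z:
f(0) = 0 → root; f(1) = 0 → root.
Roots: {0, 1}.

2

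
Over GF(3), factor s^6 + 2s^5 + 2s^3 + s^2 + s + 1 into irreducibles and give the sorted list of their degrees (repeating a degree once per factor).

2, 4

Write h(s) = s^6 + 2s^5 + 2s^3 + s^2 + s + 1.
Roots in GF(3): h(0) = 1; h(1) = 2; h(2) = 1.
Complete factorization: h(s) = (s^2 + 2s + 2)·(s^4 + s^2 + 2).
Factor degrees with multiplicity: 2 + 4 = 6.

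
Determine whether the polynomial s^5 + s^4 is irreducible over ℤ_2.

No

Write m(s) = s^5 + s^4.
Check for roots in ℤ_2: m(0) = 0 → root; m(1) = 0 → root.
m(0) = 0, so (s) divides m(s); m is reducible.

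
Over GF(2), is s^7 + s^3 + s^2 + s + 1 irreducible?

Write P(s) = s^7 + s^3 + s^2 + s + 1.
Check for roots in GF(2): P(0) = 1; P(1) = 1.
No roots, so no linear factors.
Monic irreducibles of degree 2 over GF(2): s^2 + s + 1.
None of them divide P (all give nonzero remainder).
Monic irreducibles of degree 3 over GF(2): s^3 + s + 1, s^3 + s^2 + 1.
None of them divide P (all give nonzero remainder).
No irreducible factor of degree ≤ 3 exists, so P is irreducible over GF(2).

Yes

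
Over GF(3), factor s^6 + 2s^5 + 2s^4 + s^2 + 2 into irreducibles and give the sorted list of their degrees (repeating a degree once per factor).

6

Write h(s) = s^6 + 2s^5 + 2s^4 + s^2 + 2.
Roots in GF(3): h(0) = 2; h(1) = 2; h(2) = 1.
Complete factorization: h(s) = (s^6 + 2s^5 + 2s^4 + s^2 + 2).
Factor degrees with multiplicity: 6 = 6.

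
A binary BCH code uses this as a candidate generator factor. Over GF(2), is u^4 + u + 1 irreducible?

Yes

Write m(u) = u^4 + u + 1.
Check for roots in GF(2): m(0) = 1; m(1) = 1.
No roots, so no linear factors.
Monic irreducibles of degree 2 over GF(2): u^2 + u + 1.
None of them divide m (all give nonzero remainder).
No irreducible factor of degree ≤ 2 exists, so m is irreducible over GF(2).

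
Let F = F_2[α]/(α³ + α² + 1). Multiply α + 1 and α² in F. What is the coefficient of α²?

Multiply in F_2[α]: (α + 1)·(α²) = α³ + α².
Reduce using α³ ≡ α² + 1 (mod α³ + α² + 1).
Reduced: 1.

0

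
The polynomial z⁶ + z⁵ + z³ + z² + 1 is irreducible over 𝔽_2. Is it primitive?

Write f(z) = z⁶ + z⁵ + z³ + z² + 1.
|GF(2^6)^×| = 2^6 − 1 = 63. Prime factorization: 63 = 3^2·7.
f is primitive ⇔ z has order 63 in GF(2)[z]/(f), i.e. z^(63/q) ≠ 1 for each prime q | 63.
z^(21) mod f = z⁴ + z² + z + 1.
z^(9) mod f = z² + z.
None equal 1, so z has full order 63; f is primitive.

Yes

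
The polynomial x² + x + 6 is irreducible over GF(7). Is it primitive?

No

Write f(x) = x² + x + 6.
|GF(7^2)^×| = 7^2 − 1 = 48. Prime factorization: 48 = 2^4·3.
f is primitive ⇔ x has order 48 in GF(7)[x]/(f), i.e. x^(48/q) ≠ 1 for each prime q | 48.
x^(24) mod f = 6.
x^(16) mod f = 1
Since x^(16) = 1, the order of x divides 16 < 48; not primitive.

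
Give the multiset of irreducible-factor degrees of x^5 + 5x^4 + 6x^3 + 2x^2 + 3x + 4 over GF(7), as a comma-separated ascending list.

Write f(x) = x^5 + 5x^4 + 6x^3 + 2x^2 + 3x + 4.
Linear factors from roots: (x + 6).
Complete factorization: f(x) = (x + 6)·(x^2 + 2x + 3)·(x^2 + 4x + 1).
Factor degrees with multiplicity: 1 + 2 + 2 = 5.

1, 2, 2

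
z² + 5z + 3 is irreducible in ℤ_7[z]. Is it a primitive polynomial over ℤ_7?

Write f(z) = z² + 5z + 3.
|GF(7^2)^×| = 7^2 − 1 = 48. Prime factorization: 48 = 2^4·3.
f is primitive ⇔ z has order 48 in GF(7)[z]/(f), i.e. z^(48/q) ≠ 1 for each prime q | 48.
z^(24) mod f = 6.
z^(16) mod f = 2.
None equal 1, so z has full order 48; f is primitive.

Yes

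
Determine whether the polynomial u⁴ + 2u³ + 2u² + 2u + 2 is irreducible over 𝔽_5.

Yes

Write m(u) = u⁴ + 2u³ + 2u² + 2u + 2.
Check for roots in 𝔽_5: m(0) = 2; m(1) = 4; m(2) = 1; m(3) = 1; m(4) = 1.
No roots, so no linear factors.
Degree-2 irreducible divisors: test the 10 monic irreducibles of degree 2 over GF(5).
None of them divide m (all give nonzero remainder).
No irreducible factor of degree ≤ 2 exists, so m is irreducible over GF(5).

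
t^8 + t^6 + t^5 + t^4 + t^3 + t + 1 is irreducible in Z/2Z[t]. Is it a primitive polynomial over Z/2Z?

Write f(t) = t^8 + t^6 + t^5 + t^4 + t^3 + t + 1.
|GF(2^8)^×| = 2^8 − 1 = 255. Prime factorization: 255 = 3·5·17.
f is primitive ⇔ t has order 255 in GF(2)[t]/(f), i.e. t^(255/q) ≠ 1 for each prime q | 255.
t^(85) mod f = 1
t^(51) mod f = t^6 + t^5 + t^4 + t^3.
t^(15) mod f = t^7 + t^5 + t^4 + t^3 + t^2.
Since t^(85) = 1, the order of t divides 85 < 255; not primitive.

No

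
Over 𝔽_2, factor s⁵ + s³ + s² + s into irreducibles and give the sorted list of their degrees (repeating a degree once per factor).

1, 1, 3

Write f(s) = s⁵ + s³ + s² + s.
Roots in 𝔽_2: f(0) = 0 → root; f(1) = 0 → root.
Linear factors from roots: (s), (s + 1).
Complete factorization: f(s) = (s)·(s + 1)·(s³ + s² + 1).
Factor degrees with multiplicity: 1 + 1 + 3 = 5.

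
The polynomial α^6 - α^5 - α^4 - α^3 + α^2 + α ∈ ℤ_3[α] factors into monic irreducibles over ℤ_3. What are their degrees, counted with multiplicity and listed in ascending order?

Write h(α) = α^6 - α^5 - α^4 - α^3 + α^2 + α.
Roots in ℤ_3: h(0) = 0 → root; h(1) = 0 → root; h(2) = 2.
Linear factors from roots: (α), (α - 1).
Complete factorization: h(α) = (α)·(α - 1)^3·(α^2 - α - 1).
Factor degrees with multiplicity: 1 + 1 + 1 + 1 + 2 = 6.

1, 1, 1, 1, 2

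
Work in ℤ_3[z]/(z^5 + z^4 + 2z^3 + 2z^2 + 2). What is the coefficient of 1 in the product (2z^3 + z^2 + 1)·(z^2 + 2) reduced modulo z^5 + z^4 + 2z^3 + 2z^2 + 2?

1

Multiply in ℤ_3[z]: (2z^3 + z^2 + 1)·(z^2 + 2) = 2z^5 + z^4 + z^3 + 2.
Reduce using z^5 ≡ 2z^4 + z^3 + z^2 + 1 (mod z^5 + z^4 + 2z^3 + 2z^2 + 2).
Reduced: 2z^4 + 2z^2 + 1.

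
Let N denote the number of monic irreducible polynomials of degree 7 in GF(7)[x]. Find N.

117648

x^(7^7) − x is the product of all monic irreducibles of degree dividing 7; Möbius inversion gives N = (1/7) Σ μ(7/d)·7^d.
Divisors of 7: 1, 7; μ(7/d) for each: -1, 1.
Σ = − 7^1 + 7^7 = 823536.
N = 823536/7 = 117648.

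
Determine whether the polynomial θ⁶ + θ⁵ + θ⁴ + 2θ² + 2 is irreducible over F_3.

Yes

Write h(θ) = θ⁶ + θ⁵ + θ⁴ + 2θ² + 2.
Check for roots in F_3: h(0) = 2; h(1) = 1; h(2) = 2.
No roots, so no linear factors.
Monic irreducibles of degree 2 over GF(3): θ² + 1, θ² + θ + 2, θ² + 2θ + 2.
None of them divide h (all give nonzero remainder).
Degree-3 irreducible divisors: test the 8 monic irreducibles of degree 3 over GF(3).
None of them divide h (all give nonzero remainder).
No irreducible factor of degree ≤ 3 exists, so h is irreducible over GF(3).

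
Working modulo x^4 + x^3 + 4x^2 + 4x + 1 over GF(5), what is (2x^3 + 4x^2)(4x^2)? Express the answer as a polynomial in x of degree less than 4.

Multiply in GF(5)[x]: (2x^3 + 4x^2)·(4x^2) = 3x^5 + x^4.
Reduce using x^4 ≡ 4x^3 + x^2 + x + 4 (mod x^4 + x^3 + 4x^2 + 4x + 1).
Reduced: x^2 + 2.

x^2 + 2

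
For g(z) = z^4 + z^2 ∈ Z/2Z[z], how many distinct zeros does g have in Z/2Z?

2

Evaluate at each of the 2 elements of Z/2Z:
g(0) = 0 → root; g(1) = 0 → root.
Roots: {0, 1}.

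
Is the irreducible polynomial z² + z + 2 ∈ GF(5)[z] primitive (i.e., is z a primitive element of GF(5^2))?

Yes

Write f(z) = z² + z + 2.
|GF(5^2)^×| = 5^2 − 1 = 24. Prime factorization: 24 = 2^3·3.
f is primitive ⇔ z has order 24 in GF(5)[z]/(f), i.e. z^(24/q) ≠ 1 for each prime q | 24.
z^(12) mod f = 4.
z^(8) mod f = 3z + 1.
None equal 1, so z has full order 24; f is primitive.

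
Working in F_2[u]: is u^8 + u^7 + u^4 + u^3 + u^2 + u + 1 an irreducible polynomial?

Write P(u) = u^8 + u^7 + u^4 + u^3 + u^2 + u + 1.
Check for roots in F_2: P(0) = 1; P(1) = 1.
No roots, so no linear factors.
Monic irreducibles of degree 2 over GF(2): u^2 + u + 1.
None of them divide P (all give nonzero remainder).
Monic irreducibles of degree 3 over GF(2): u^3 + u + 1, u^3 + u^2 + 1.
None of them divide P (all give nonzero remainder).
Monic irreducibles of degree 4 over GF(2): u^4 + u + 1, u^4 + u^3 + 1, u^4 + u^3 + u^2 + u + 1.
None of them divide P (all give nonzero remainder).
No irreducible factor of degree ≤ 4 exists, so P is irreducible over GF(2).

Yes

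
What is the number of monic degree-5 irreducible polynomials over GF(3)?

By the necklace-counting formula, N_3(5) = (1/5) Σ_{d|5} μ(5/d)·3^d.
Divisors of 5: 1, 5; μ(5/d) for each: -1, 1.
Σ = − 3^1 + 3^5 = 240.
N = 240/5 = 48.

48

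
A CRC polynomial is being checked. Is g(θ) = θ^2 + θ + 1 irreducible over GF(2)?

Check for roots in GF(2): g(0) = 1; g(1) = 1.
No roots. A degree-2 polynomial over a field with no linear factor is irreducible.

Yes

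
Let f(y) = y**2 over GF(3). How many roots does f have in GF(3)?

Evaluate at each of the 3 elements of GF(3):
f(0) = 0 → root; f(1) = 1; f(2) = 1.
Roots: {0}.

1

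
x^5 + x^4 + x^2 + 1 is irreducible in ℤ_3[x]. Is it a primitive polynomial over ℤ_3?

Yes

Write f(x) = x^5 + x^4 + x^2 + 1.
|GF(3^5)^×| = 3^5 − 1 = 242. Prime factorization: 242 = 2·11^2.
f is primitive ⇔ x has order 242 in GF(3)[x]/(f), i.e. x^(242/q) ≠ 1 for each prime q | 242.
x^(121) mod f = 2.
x^(22) mod f = x^4 + 2x^3 + 2x^2.
None equal 1, so x has full order 242; f is primitive.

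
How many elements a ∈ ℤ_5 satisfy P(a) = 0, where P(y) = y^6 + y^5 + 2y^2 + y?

2

Evaluate at each of the 5 elements of ℤ_5:
P(0) = 0 → root; P(1) = 0 → root; P(2) = 1; P(3) = 3; P(4) = 1.
Roots: {0, 1}.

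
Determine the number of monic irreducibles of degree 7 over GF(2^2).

x^(4^7) − x is the product of all monic irreducibles of degree dividing 7; Möbius inversion gives N = (1/7) Σ μ(7/d)·4^d.
Divisors of 7: 1, 7; μ(7/d) for each: -1, 1.
Σ = − 4^1 + 4^7 = 16380.
N = 16380/7 = 2340.

2340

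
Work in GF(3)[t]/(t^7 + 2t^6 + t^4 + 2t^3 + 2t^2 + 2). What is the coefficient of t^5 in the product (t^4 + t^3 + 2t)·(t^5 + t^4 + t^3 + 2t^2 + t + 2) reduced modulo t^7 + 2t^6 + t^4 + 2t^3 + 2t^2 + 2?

0

Multiply in GF(3)[t]: (t^4 + t^3 + 2t)·(t^5 + t^4 + t^3 + 2t^2 + t + 2) = t^9 + 2t^8 + 2t^7 + 2t^6 + 2t^5 + 2t^4 + 2t^2 + t.
Reduce using t^7 ≡ t^6 + 2t^4 + t^3 + t^2 + 1 (mod t^7 + 2t^6 + t^4 + 2t^3 + 2t^2 + 2).
Reduced: t^4 + 2t^3 + 2t^2 + t + 2.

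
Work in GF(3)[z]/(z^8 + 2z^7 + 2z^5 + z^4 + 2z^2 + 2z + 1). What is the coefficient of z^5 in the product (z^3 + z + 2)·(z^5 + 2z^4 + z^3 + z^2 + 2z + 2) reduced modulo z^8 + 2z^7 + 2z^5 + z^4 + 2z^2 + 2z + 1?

Multiply in GF(3)[z]: (z^3 + z + 2)·(z^5 + 2z^4 + z^3 + z^2 + 2z + 2) = z^8 + 2z^7 + 2z^6 + 2z^5 + z^4 + 2z^3 + z^2 + 1.
Reduce using z^8 ≡ z^7 + z^5 + 2z^4 + z^2 + z + 2 (mod z^8 + 2z^7 + 2z^5 + z^4 + 2z^2 + 2z + 1).
Reduced: 2z^6 + 2z^3 + 2z^2 + z.

0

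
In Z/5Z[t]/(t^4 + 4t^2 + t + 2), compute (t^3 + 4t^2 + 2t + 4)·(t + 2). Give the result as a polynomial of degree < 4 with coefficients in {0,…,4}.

t^3 + t^2 + 2t + 1

Multiply in Z/5Z[t]: (t^3 + 4t^2 + 2t + 4)·(t + 2) = t^4 + t^3 + 3t + 3.
Reduce using t^4 ≡ t^2 + 4t + 3 (mod t^4 + 4t^2 + t + 2).
Reduced: t^3 + t^2 + 2t + 1.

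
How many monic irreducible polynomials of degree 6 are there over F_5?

2580

The number of monic irreducibles of degree 6 over GF(5) is (1/6)·Σ_{d∣6} μ(6/d) 5^d.
Divisors of 6: 1, 2, 3, 6; μ(6/d) for each: 1, -1, -1, 1.
Σ = 5^1 − 5^2 − 5^3 + 5^6 = 15480.
N = 15480/6 = 2580.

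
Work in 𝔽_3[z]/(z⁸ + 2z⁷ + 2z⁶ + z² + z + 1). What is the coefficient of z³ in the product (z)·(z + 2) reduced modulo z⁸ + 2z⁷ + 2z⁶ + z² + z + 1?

0

Multiply in 𝔽_3[z]: (z)·(z + 2) = z² + 2z.
Reduced: z² + 2z.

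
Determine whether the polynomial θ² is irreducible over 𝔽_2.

Write m(θ) = θ².
Check for roots in 𝔽_2: m(0) = 0 → root; m(1) = 1.
m(0) = 0, so (θ) divides m(θ); m is reducible.

No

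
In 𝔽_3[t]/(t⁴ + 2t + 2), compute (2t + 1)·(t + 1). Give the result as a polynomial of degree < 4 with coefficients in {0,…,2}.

2t^2 + 1

Multiply in 𝔽_3[t]: (2t + 1)·(t + 1) = 2t² + 1.
Reduced: 2t² + 1.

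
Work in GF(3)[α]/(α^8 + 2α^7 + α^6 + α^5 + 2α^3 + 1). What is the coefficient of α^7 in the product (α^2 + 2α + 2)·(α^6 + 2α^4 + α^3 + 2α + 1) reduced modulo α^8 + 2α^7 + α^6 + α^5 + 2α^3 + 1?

0

Multiply in GF(3)[α]: (α^2 + 2α + 2)·(α^6 + 2α^4 + α^3 + 2α + 1) = α^8 + 2α^7 + α^6 + 2α^5 + α^3 + 2α^2 + 2.
Reduce using α^8 ≡ α^7 + 2α^6 + 2α^5 + α^3 + 2 (mod α^8 + 2α^7 + α^6 + α^5 + 2α^3 + 1).
Reduced: α^5 + 2α^3 + 2α^2 + 1.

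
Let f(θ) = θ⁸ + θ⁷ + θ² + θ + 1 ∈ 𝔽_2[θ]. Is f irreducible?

Check for roots in 𝔽_2: f(0) = 1; f(1) = 1.
No roots, so no linear factors.
Monic irreducibles of degree 2 over GF(2): θ² + θ + 1.
None of them divide f (all give nonzero remainder).
Monic irreducibles of degree 3 over GF(2): θ³ + θ + 1, θ³ + θ² + 1.
None of them divide f (all give nonzero remainder).
Monic irreducibles of degree 4 over GF(2): θ⁴ + θ + 1, θ⁴ + θ³ + 1, θ⁴ + θ³ + θ² + θ + 1.
None of them divide f (all give nonzero remainder).
No irreducible factor of degree ≤ 4 exists, so f is irreducible over GF(2).

Yes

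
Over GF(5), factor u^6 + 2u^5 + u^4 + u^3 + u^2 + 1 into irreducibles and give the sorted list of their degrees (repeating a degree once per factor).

Write f(u) = u^6 + 2u^5 + u^4 + u^3 + u^2 + 1.
Roots in GF(5): f(0) = 1; f(1) = 2; f(2) = 2; f(3) = 3; f(4) = 1.
Complete factorization: f(u) = (u^2 + 3)·(u^4 + 2u^3 + 3u^2 + 2).
Factor degrees with multiplicity: 2 + 4 = 6.

2, 4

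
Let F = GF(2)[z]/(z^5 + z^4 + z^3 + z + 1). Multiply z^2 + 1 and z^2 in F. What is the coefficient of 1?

0

Multiply in GF(2)[z]: (z^2 + 1)·(z^2) = z^4 + z^2.
Reduced: z^4 + z^2.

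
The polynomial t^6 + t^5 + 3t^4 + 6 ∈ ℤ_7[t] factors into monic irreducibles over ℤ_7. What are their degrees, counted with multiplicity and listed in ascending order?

Write h(t) = t^6 + t^5 + 3t^4 + 6.
Linear factors from roots: (t + 3).
Complete factorization: h(t) = (t + 3)·(t^2 + 3t + 6)·(t^3 + 2t^2 + 4t + 5).
Factor degrees with multiplicity: 1 + 2 + 3 = 6.

1, 2, 3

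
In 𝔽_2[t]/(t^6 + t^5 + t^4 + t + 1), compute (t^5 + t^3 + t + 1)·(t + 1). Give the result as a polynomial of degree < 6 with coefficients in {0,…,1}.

t^3 + t^2 + t

Multiply in 𝔽_2[t]: (t^5 + t^3 + t + 1)·(t + 1) = t^6 + t^5 + t^4 + t^3 + t^2 + 1.
Reduce using t^6 ≡ t^5 + t^4 + t + 1 (mod t^6 + t^5 + t^4 + t + 1).
Reduced: t^3 + t^2 + t.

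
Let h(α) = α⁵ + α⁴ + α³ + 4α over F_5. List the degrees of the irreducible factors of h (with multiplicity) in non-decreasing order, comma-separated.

1, 1, 3

Roots in F_5: h(0) = 0 → root; h(1) = 2; h(2) = 4; h(3) = 3; h(4) = 0 → root.
Linear factors from roots: (α), (α + 1).
Complete factorization: h(α) = (α)·(α + 1)·(α³ + α + 4).
Factor degrees with multiplicity: 1 + 1 + 3 = 5.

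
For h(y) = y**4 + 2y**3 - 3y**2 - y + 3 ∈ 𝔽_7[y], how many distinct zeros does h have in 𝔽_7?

Evaluate at each of the 7 elements of 𝔽_7:
h(0) = 3; h(1) = 2; h(2) = 0 → root; h(3) = 3; h(4) = 6; h(5) = 0 → root; h(6) = 0 → root.
Roots: {2, 5, 6}.

3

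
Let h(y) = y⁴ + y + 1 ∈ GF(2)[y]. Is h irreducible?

Yes

Check for roots in GF(2): h(0) = 1; h(1) = 1.
No roots, so no linear factors.
Monic irreducibles of degree 2 over GF(2): y² + y + 1.
None of them divide h (all give nonzero remainder).
No irreducible factor of degree ≤ 2 exists, so h is irreducible over GF(2).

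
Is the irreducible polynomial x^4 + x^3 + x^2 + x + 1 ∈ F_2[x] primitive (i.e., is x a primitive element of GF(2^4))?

Write f(x) = x^4 + x^3 + x^2 + x + 1.
|GF(2^4)^×| = 2^4 − 1 = 15. Prime factorization: 15 = 3·5.
f is primitive ⇔ x has order 15 in GF(2)[x]/(f), i.e. x^(15/q) ≠ 1 for each prime q | 15.
x^(5) mod f = 1
x^(3) mod f = x^3.
Since x^(5) = 1, the order of x divides 5 < 15; not primitive.

No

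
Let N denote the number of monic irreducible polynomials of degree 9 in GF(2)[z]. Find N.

56

The number of monic irreducibles of degree 9 over GF(2) is (1/9)·Σ_{d∣9} μ(9/d) 2^d.
Divisors of 9: 1, 3, 9; μ(9/d) for each: 0, -1, 1.
Σ = − 2^3 + 2^9 = 504.
N = 504/9 = 56.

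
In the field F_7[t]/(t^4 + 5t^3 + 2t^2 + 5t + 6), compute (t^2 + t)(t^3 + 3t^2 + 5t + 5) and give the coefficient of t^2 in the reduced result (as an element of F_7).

Multiply in F_7[t]: (t^2 + t)·(t^3 + 3t^2 + 5t + 5) = t^5 + 4t^4 + t^3 + 3t^2 + 5t.
Reduce using t^4 ≡ 2t^3 + 5t^2 + 2t + 1 (mod t^4 + 5t^3 + 2t^2 + 5t + 6).
Reduced: 4t^3 + 4t + 6.

0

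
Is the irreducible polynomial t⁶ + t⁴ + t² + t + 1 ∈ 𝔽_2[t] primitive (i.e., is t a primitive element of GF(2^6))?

No

Write f(t) = t⁶ + t⁴ + t² + t + 1.
|GF(2^6)^×| = 2^6 − 1 = 63. Prime factorization: 63 = 3^2·7.
f is primitive ⇔ t has order 63 in GF(2)[t]/(f), i.e. t^(63/q) ≠ 1 for each prime q | 63.
t^(21) mod f = 1
t^(9) mod f = t⁴ + t² + t.
Since t^(21) = 1, the order of t divides 21 < 63; not primitive.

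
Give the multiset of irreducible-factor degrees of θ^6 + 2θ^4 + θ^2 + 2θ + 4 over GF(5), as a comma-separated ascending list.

Write h(θ) = θ^6 + 2θ^4 + θ^2 + 2θ + 4.
Roots in GF(5): h(0) = 4; h(1) = 0 → root; h(2) = 3; h(3) = 0 → root; h(4) = 1.
Linear factors from roots: (θ + 4), (θ + 2).
Complete factorization: h(θ) = (θ + 2)·(θ + 4)·(θ^4 + 4θ^3 + 3θ + 3).
Factor degrees with multiplicity: 1 + 1 + 4 = 6.

1, 1, 4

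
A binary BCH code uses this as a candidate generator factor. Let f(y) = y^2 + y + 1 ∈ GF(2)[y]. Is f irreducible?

Check for roots in GF(2): f(0) = 1; f(1) = 1.
No roots. A degree-2 polynomial over a field with no linear factor is irreducible.

Yes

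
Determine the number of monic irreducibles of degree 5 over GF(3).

48

By the necklace-counting formula, N_3(5) = (1/5) Σ_{d|5} μ(5/d)·3^d.
Divisors of 5: 1, 5; μ(5/d) for each: -1, 1.
Σ = − 3^1 + 3^5 = 240.
N = 240/5 = 48.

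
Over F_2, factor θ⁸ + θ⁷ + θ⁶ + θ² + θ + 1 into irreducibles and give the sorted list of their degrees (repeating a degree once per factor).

Write g(θ) = θ⁸ + θ⁷ + θ⁶ + θ² + θ + 1.
Roots in F_2: g(0) = 1; g(1) = 0 → root.
Linear factors from roots: (θ + 1).
Complete factorization: g(θ) = (θ + 1)^2·(θ² + θ + 1)^3.
Factor degrees with multiplicity: 1 + 1 + 2 + 2 + 2 = 8.

1, 1, 2, 2, 2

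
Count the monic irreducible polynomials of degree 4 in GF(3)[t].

18

By the necklace-counting formula, N_3(4) = (1/4) Σ_{d|4} μ(4/d)·3^d.
Divisors of 4: 1, 2, 4; μ(4/d) for each: 0, -1, 1.
Σ = − 3^2 + 3^4 = 72.
N = 72/4 = 18.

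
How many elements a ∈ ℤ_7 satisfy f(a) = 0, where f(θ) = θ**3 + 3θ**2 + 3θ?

Evaluate at each of the 7 elements of ℤ_7:
f(0) = 0 → root; f(1) = 0 → root; f(2) = 5; f(3) = 0 → root; f(4) = 5; f(5) = 5; f(6) = 6.
Roots: {0, 1, 3}.

3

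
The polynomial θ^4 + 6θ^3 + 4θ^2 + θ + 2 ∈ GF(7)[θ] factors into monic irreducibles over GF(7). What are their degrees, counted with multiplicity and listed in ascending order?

Write h(θ) = θ^4 + 6θ^3 + 4θ^2 + θ + 2.
Linear factors from roots: (θ + 6), (θ + 5), (θ + 1).
Complete factorization: h(θ) = (θ + 5)·(θ + 6)·(θ + 1)^2.
Factor degrees with multiplicity: 1 + 1 + 1 + 1 = 4.

1, 1, 1, 1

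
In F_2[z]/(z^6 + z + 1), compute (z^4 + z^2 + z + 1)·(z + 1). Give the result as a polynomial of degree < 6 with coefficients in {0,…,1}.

z^5 + z^4 + z^3 + 1

Multiply in F_2[z]: (z^4 + z^2 + z + 1)·(z + 1) = z^5 + z^4 + z^3 + 1.
Reduced: z^5 + z^4 + z^3 + 1.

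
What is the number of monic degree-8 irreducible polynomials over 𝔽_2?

30

Gauss's count: N_{2}(8) = (1/8) Σ_{d|8} μ(8/d)·2^d.
Divisors of 8: 1, 2, 4, 8; μ(8/d) for each: 0, 0, -1, 1.
Σ = − 2^4 + 2^8 = 240.
N = 240/8 = 30.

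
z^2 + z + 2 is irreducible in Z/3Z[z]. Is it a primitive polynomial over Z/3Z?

Write f(z) = z^2 + z + 2.
|GF(3^2)^×| = 3^2 − 1 = 8. Prime factorization: 8 = 2^3.
f is primitive ⇔ z has order 8 in GF(3)[z]/(f), i.e. z^(8/q) ≠ 1 for each prime q | 8.
z^(4) mod f = 2.
None equal 1, so z has full order 8; f is primitive.

Yes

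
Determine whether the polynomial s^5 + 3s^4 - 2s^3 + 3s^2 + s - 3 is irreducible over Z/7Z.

Write h(s) = s^5 + 3s^4 - 2s^3 + 3s^2 + s - 3.
Check for roots in Z/7Z: h(0) = 4; h(1) = 3; h(2) = 5; h(3) = 4; h(4) = 5; h(5) = 4; h(6) = 3.
No roots, so no linear factors.
Degree-2 irreducible divisors: test the 21 monic irreducibles of degree 2 over GF(7).
s^2 - s - 1 divides h: h(s) = (s^2 - s - 1)·(s^3 - 3s^2 + 3s + 3).

No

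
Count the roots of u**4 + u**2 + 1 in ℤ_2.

0

Write f(u) = u**4 + u**2 + 1.
Evaluate at each of the 2 elements of ℤ_2:
f(0) = 1; f(1) = 1.
No element is a root.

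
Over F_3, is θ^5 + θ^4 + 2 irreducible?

Yes

Write P(θ) = θ^5 + θ^4 + 2.
Check for roots in F_3: P(0) = 2; P(1) = 1; P(2) = 2.
No roots, so no linear factors.
Monic irreducibles of degree 2 over GF(3): θ^2 + 1, θ^2 + θ + 2, θ^2 + 2θ + 2.
None of them divide P (all give nonzero remainder).
No irreducible factor of degree ≤ 2 exists, so P is irreducible over GF(3).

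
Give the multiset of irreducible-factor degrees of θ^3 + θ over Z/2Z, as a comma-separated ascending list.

Write h(θ) = θ^3 + θ.
Roots in Z/2Z: h(0) = 0 → root; h(1) = 0 → root.
Linear factors from roots: (θ), (θ + 1).
Complete factorization: h(θ) = (θ)·(θ + 1)^2.
Factor degrees with multiplicity: 1 + 1 + 1 = 3.

1, 1, 1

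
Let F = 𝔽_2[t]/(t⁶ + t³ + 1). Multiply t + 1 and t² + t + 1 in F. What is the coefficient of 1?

1

Multiply in 𝔽_2[t]: (t + 1)·(t² + t + 1) = t³ + 1.
Reduced: t³ + 1.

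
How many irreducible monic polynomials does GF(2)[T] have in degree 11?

186

By the necklace-counting formula, N_2(11) = (1/11) Σ_{d|11} μ(11/d)·2^d.
Divisors of 11: 1, 11; μ(11/d) for each: -1, 1.
Σ = − 2^1 + 2^11 = 2046.
N = 2046/11 = 186.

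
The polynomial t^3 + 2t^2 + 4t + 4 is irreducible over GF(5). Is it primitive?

No

Write f(t) = t^3 + 2t^2 + 4t + 4.
|GF(5^3)^×| = 5^3 − 1 = 124. Prime factorization: 124 = 2^2·31.
f is primitive ⇔ t has order 124 in GF(5)[t]/(f), i.e. t^(124/q) ≠ 1 for each prime q | 124.
t^(62) mod f = 1
t^(4) mod f = 4t + 3.
Since t^(62) = 1, the order of t divides 62 < 124; not primitive.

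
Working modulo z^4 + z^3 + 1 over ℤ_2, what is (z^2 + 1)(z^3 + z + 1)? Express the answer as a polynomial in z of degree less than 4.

z^3 + z^2

Multiply in ℤ_2[z]: (z^2 + 1)·(z^3 + z + 1) = z^5 + z^2 + z + 1.
Reduce using z^4 ≡ z^3 + 1 (mod z^4 + z^3 + 1).
Reduced: z^3 + z^2.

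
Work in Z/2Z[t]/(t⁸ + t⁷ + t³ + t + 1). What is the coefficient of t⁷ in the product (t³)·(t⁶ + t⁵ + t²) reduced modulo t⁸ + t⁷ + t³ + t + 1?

0

Multiply in Z/2Z[t]: (t³)·(t⁶ + t⁵ + t²) = t⁹ + t⁸ + t⁵.
Reduce using t⁸ ≡ t⁷ + t³ + t + 1 (mod t⁸ + t⁷ + t³ + t + 1).
Reduced: t⁵ + t⁴ + t² + t.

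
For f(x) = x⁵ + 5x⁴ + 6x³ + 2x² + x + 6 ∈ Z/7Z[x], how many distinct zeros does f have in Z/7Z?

Evaluate at each of the 7 elements of Z/7Z:
f(0) = 6; f(1) = 0 → root; f(2) = 1; f(3) = 4; f(4) = 0 → root; f(5) = 5; f(6) = 5.
Roots: {1, 4}.

2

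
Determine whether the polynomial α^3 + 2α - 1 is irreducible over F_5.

Yes

Write P(α) = α^3 + 2α - 1.
Check for roots in F_5: P(0) = 4; P(1) = 2; P(2) = 1; P(3) = 2; P(4) = 1.
No roots. A degree-3 polynomial over a field with no linear factor is irreducible.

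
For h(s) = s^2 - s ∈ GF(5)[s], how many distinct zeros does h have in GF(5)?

2

Evaluate at each of the 5 elements of GF(5):
h(0) = 0 → root; h(1) = 0 → root; h(2) = 2; h(3) = 1; h(4) = 2.
Roots: {0, 1}.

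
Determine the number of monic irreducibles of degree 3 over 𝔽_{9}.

240

By the necklace-counting formula, N_9(3) = (1/3) Σ_{d|3} μ(3/d)·9^d.
Divisors of 3: 1, 3; μ(3/d) for each: -1, 1.
Σ = − 9^1 + 9^3 = 720.
N = 720/3 = 240.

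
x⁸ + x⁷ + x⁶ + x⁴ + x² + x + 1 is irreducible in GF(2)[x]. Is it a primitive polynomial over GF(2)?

Write f(x) = x⁸ + x⁷ + x⁶ + x⁴ + x² + x + 1.
|GF(2^8)^×| = 2^8 − 1 = 255. Prime factorization: 255 = 3·5·17.
f is primitive ⇔ x has order 255 in GF(2)[x]/(f), i.e. x^(255/q) ≠ 1 for each prime q | 255.
x^(85) mod f = 1
x^(51) mod f = 1
x^(15) mod f = x⁷ + x⁴ + x³ + x² + x.
Since x^(85) = 1, the order of x divides 85 < 255; not primitive.

No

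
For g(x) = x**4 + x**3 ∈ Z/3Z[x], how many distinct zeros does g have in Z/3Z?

2

Evaluate at each of the 3 elements of Z/3Z:
g(0) = 0 → root; g(1) = 2; g(2) = 0 → root.
Roots: {0, 2}.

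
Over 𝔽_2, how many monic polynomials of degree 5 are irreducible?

x^(2^5) − x is the product of all monic irreducibles of degree dividing 5; Möbius inversion gives N = (1/5) Σ μ(5/d)·2^d.
Divisors of 5: 1, 5; μ(5/d) for each: -1, 1.
Σ = − 2^1 + 2^5 = 30.
N = 30/5 = 6.

6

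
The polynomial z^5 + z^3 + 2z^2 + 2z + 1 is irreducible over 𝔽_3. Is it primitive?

Write f(z) = z^5 + z^3 + 2z^2 + 2z + 1.
|GF(3^5)^×| = 3^5 − 1 = 242. Prime factorization: 242 = 2·11^2.
f is primitive ⇔ z has order 242 in GF(3)[z]/(f), i.e. z^(242/q) ≠ 1 for each prime q | 242.
z^(121) mod f = 2.
z^(22) mod f = z + 1.
None equal 1, so z has full order 242; f is primitive.

Yes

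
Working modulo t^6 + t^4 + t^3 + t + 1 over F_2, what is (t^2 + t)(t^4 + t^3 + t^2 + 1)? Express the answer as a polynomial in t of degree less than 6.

t^4 + t^2 + 1

Multiply in F_2[t]: (t^2 + t)·(t^4 + t^3 + t^2 + 1) = t^6 + t^3 + t^2 + t.
Reduce using t^6 ≡ t^4 + t^3 + t + 1 (mod t^6 + t^4 + t^3 + t + 1).
Reduced: t^4 + t^2 + 1.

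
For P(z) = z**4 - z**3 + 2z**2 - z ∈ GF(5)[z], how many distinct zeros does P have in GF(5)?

2

Evaluate at each of the 5 elements of GF(5):
P(0) = 0 → root; P(1) = 1; P(2) = 4; P(3) = 4; P(4) = 0 → root.
Roots: {0, 4}.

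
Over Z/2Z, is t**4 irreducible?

No

Write m(t) = t**4.
Check for roots in Z/2Z: m(0) = 0 → root; m(1) = 1.
m(0) = 0, so (t) divides m(t); m is reducible.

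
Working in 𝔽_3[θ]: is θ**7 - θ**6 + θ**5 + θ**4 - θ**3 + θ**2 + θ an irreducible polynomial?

Write f(θ) = θ**7 - θ**6 + θ**5 + θ**4 - θ**3 + θ**2 + θ.
Check for roots in 𝔽_3: f(0) = 0 → root; f(1) = 0 → root; f(2) = 2.
f(0) = 0, so (θ) divides f(θ); f is reducible.

No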